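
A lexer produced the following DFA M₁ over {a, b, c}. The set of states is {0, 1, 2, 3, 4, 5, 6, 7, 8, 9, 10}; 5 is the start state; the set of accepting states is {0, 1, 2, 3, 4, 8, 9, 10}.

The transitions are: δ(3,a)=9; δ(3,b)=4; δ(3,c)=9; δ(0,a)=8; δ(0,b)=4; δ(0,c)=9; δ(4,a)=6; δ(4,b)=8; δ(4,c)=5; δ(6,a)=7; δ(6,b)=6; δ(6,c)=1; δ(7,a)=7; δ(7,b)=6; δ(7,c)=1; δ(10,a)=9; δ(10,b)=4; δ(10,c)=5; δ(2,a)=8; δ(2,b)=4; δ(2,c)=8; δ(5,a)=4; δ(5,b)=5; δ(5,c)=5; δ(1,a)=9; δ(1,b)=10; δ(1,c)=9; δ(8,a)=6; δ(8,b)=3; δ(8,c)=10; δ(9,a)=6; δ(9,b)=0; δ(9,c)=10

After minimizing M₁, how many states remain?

7

First remove the unreachable states {2}; 10 states remain.
Initial partition by acceptance: {0,1,3,4,8,9,10} | {5,6,7}.
Refine {0,1,3,4,8,9,10} on symbol a: members go to different blocks, giving {0,1,3,10} and {4,8,9}.
Split {0,1,3,10} by δ(·,b) → {0,3,10} and {1}.
Split {0,3,10} by δ(·,c) → {0,3} and {10}.
Split {5,6,7} by δ(·,a) → {6,7} and {5}.
Refine {4,8,9} on symbol b: members go to different blocks, giving {8,9} and {4}.
Stable partition: {0,3} | {6,7} | {8,9} | {1} | {10} | {5} | {4} — 7 equivalence classes.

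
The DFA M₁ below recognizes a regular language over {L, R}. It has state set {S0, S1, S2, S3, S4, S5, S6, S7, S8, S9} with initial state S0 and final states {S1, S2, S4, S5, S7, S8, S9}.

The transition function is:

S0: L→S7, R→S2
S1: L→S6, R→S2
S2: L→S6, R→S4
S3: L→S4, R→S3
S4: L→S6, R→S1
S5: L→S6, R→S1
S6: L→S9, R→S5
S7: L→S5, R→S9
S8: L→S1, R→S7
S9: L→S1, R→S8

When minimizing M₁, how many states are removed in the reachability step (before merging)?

1

No path from S0 leads to S3; the other 9 states are all reachable.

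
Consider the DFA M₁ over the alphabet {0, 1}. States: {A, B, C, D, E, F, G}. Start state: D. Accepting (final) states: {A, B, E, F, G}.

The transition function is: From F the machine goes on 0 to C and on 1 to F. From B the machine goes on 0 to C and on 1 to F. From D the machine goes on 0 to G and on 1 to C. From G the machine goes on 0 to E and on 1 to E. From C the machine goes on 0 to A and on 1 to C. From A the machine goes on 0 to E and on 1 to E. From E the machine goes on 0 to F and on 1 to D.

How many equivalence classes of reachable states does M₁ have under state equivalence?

4

Reachable states from the start: {A,C,D,E,F,G}. Unreachable: {B} — drop them.
P0 = {A,E,F,G} | {C,D}.
On input 0, block {A,E,F,G} splits into {A,E,G} and {F}.
On input 0, block {A,E,G} splits into {A,G} and {E}.
Stable partition: {A,G} | {C,D} | {F} | {E} — 4 equivalence classes.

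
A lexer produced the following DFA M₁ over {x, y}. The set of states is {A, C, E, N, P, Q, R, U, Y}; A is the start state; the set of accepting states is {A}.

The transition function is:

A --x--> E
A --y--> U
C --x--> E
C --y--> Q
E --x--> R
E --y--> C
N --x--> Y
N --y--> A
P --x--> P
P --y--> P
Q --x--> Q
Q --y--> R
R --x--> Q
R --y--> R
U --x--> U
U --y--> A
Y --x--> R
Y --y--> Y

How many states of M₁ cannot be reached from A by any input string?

3

BFS from A reaches {A, C, E, Q, R, U}; the 3 state(s) N, P, Y are never visited.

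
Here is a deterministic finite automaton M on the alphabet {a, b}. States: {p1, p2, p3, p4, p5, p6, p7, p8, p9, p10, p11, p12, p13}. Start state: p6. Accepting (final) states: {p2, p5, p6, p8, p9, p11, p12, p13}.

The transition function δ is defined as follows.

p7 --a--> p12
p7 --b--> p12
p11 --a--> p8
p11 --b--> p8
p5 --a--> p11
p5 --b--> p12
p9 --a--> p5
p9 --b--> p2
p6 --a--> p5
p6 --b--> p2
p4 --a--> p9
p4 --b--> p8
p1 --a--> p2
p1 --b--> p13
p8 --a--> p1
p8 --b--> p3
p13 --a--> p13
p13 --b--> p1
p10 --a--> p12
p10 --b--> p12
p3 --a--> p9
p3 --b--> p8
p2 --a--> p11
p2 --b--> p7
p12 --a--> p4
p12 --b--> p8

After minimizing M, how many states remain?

10

First remove the unreachable states {p10}; 12 states remain.
Initial partition by acceptance: {p2,p5,p6,p8,p9,p11,p12,p13} | {p1,p3,p4,p7}.
Refine {p2,p5,p6,p8,p9,p11,p12,p13} on symbol a: members go to different blocks, giving {p2,p5,p6,p9,p11,p13} and {p8,p12}.
Refine {p2,p5,p6,p9,p11,p13} on symbol a: members go to different blocks, giving {p2,p5,p6,p9,p13} and {p11}.
Split {p2,p5,p6,p9,p13} by δ(·,a) → {p6,p9,p13} and {p2,p5}.
Refine {p6,p9,p13} on symbol a: members go to different blocks, giving {p6,p9} and {p13}.
On input a, block {p1,p3,p4,p7} splits into {p3,p4} and {p1} and {p7}.
Split {p8,p12} by δ(·,a) → {p8} and {p12}.
Refine {p2,p5} on symbol b: members go to different blocks, giving {p2} and {p5}.
No further refinement is possible. Final partition (10 blocks): {p6,p9} | {p3,p4} | {p8} | {p11} | {p2} | {p13} | {p1} | {p7} | {p12} | {p5}.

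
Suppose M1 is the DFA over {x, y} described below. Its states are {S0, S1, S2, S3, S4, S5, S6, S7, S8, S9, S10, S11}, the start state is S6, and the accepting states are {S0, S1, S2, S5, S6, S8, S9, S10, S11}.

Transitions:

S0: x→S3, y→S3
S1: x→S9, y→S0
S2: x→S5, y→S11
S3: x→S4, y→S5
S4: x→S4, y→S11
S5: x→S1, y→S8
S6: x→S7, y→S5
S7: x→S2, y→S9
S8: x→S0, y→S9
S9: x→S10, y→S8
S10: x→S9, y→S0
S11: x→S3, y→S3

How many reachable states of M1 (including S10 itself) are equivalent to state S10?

P0 = {S0,S1,S2,S5,S6,S8,S9,S10,S11} | {S3,S4,S7}.
Refine {S0,S1,S2,S5,S6,S8,S9,S10,S11} on symbol x: members go to different blocks, giving {S1,S2,S5,S8,S9,S10} and {S0,S6,S11}.
Refine {S1,S2,S5,S8,S9,S10} on symbol x: members go to different blocks, giving {S1,S2,S5,S9,S10} and {S8}.
Split {S1,S2,S5,S9,S10} by δ(·,y) → {S1,S2,S10} and {S5,S9}.
Split {S3,S4,S7} by δ(·,x) → {S3,S4} and {S7}.
On input y, block {S3,S4} splits into {S3} and {S4}.
On input x, block {S0,S6,S11} splits into {S0,S11} and {S6}.
Stable partition: {S1,S2,S10} | {S3} | {S0,S11} | {S8} | {S5,S9} | {S7} | {S4} | {S6} — 8 equivalence classes.
The equivalence class containing S10 is {S1,S2,S10}, of size 3.

3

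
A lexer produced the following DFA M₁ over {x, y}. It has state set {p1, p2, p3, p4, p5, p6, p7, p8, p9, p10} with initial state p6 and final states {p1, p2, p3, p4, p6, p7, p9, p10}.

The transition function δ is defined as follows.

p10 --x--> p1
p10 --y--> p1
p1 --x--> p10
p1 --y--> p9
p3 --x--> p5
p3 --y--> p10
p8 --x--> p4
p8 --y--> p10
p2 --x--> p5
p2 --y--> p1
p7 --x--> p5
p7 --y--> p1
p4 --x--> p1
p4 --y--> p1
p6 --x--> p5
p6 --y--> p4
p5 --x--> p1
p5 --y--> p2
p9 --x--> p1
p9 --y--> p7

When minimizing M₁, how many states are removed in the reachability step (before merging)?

2

Starting at p6 and following transitions, the reachable set is {p1, p2, p4, p5, p6, p7, p9, p10}. That leaves p3, p8 unreachable — 2 in total.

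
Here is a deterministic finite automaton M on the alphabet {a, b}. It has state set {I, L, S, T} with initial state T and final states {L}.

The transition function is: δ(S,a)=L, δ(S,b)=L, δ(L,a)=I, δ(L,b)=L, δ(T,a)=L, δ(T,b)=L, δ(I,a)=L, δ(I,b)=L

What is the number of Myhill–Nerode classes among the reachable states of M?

First remove the unreachable states {S}; 3 states remain.
Start with accepting vs non-accepting: {L} | {I,T}.
The partition is now stable with 2 blocks: {L} | {I,T}.

2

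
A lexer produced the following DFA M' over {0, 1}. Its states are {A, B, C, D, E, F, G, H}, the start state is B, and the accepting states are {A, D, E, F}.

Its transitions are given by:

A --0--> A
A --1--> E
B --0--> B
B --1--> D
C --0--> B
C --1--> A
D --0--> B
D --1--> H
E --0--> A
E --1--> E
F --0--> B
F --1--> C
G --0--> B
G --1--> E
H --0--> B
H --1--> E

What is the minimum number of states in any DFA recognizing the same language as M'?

4

Reachable states from the start: {A,B,D,E,H}. Unreachable: {C,F,G} — drop them.
P0 = {A,D,E} | {B,H}.
Split {A,D,E} by δ(·,0) → {A,E} and {D}.
Refine {B,H} on symbol 1: members go to different blocks, giving {B} and {H}.
No further refinement is possible. Final partition (4 blocks): {A,E} | {B} | {D} | {H}.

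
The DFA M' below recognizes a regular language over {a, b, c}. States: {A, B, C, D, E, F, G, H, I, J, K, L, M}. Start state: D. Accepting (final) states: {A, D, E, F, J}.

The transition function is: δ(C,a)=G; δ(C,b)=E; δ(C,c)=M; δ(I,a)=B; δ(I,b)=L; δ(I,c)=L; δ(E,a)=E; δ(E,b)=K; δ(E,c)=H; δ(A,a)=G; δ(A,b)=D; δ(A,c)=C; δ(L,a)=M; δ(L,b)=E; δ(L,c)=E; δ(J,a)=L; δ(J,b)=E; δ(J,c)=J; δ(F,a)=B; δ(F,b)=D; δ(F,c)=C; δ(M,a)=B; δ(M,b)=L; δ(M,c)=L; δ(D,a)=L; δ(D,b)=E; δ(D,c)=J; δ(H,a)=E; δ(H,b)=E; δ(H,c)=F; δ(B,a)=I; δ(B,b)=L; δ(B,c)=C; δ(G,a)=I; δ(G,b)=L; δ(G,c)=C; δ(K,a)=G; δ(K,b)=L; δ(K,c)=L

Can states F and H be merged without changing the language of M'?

First remove the unreachable states {A}; 12 states remain.
Initial partition by acceptance: {D,E,F,J} | {B,C,G,H,I,K,L,M}.
Split {D,E,F,J} by δ(·,a) → {D,F,J} and {E}.
On input b, block {D,F,J} splits into {D,J} and {F}.
Split {B,C,G,H,I,K,L,M} by δ(·,a) → {B,C,G,I,K,L,M} and {H}.
Refine {B,C,G,I,K,L,M} on symbol b: members go to different blocks, giving {B,G,I,K,M} and {C,L}.
Refine {C,L} on symbol c: members go to different blocks, giving {C} and {L}.
Refine {B,G,I,K,M} on symbol c: members go to different blocks, giving {I,K,M} and {B,G}.
Stable partition: {D,J} | {I,K,M} | {E} | {F} | {H} | {C} | {L} | {B,G} — 8 equivalence classes.
F and H end up in different blocks, so they are distinguishable. For instance, the string 'ε' is accepted from only F.

No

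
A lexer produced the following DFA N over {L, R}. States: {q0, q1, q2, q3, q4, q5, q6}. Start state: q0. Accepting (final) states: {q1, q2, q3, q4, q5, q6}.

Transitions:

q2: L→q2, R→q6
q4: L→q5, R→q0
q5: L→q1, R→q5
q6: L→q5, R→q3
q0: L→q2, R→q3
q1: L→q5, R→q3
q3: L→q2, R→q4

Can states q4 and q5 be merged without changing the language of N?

No

Every state is reachable, so we keep all 7.
P0 = {q1,q2,q3,q4,q5,q6} | {q0}.
On input R, block {q1,q2,q3,q4,q5,q6} splits into {q1,q2,q3,q5,q6} and {q4}.
Split {q1,q2,q3,q5,q6} by δ(·,R) → {q1,q2,q5,q6} and {q3}.
On input R, block {q1,q2,q5,q6} splits into {q1,q6} and {q2,q5}.
Refine {q2,q5} on symbol L: members go to different blocks, giving {q2} and {q5}.
Stable partition: {q1,q6} | {q0} | {q4} | {q3} | {q2} | {q5} — 6 equivalence classes.
q4 and q5 end up in different blocks, so they are distinguishable. For instance, the string 'R' is accepted from only q5.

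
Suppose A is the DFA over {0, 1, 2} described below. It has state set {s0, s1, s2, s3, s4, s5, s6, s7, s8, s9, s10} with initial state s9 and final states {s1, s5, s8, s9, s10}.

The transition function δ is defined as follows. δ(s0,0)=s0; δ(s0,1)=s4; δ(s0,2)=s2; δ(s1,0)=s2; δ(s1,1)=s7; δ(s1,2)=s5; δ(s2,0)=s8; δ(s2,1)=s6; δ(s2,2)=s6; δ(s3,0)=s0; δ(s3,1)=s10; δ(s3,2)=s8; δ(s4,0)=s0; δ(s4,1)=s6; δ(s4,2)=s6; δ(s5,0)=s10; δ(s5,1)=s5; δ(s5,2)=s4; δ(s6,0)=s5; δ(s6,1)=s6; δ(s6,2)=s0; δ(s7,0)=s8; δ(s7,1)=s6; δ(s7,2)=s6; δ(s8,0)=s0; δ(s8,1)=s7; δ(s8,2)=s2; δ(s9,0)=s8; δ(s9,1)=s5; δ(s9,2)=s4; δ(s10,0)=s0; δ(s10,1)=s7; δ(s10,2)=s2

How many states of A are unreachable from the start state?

2

No path from s9 leads to s1, s3; the other 9 states are all reachable.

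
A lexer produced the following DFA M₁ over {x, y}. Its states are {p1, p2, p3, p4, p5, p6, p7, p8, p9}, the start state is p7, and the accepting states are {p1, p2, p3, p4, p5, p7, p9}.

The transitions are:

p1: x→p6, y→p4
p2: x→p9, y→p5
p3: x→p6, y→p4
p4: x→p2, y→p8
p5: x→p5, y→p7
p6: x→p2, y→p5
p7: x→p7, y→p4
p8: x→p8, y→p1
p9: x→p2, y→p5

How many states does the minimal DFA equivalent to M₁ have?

7

States {p3} cannot be reached from the start state, so discard them.
P0 = {p1,p2,p4,p5,p7,p9} | {p6,p8}.
On input x, block {p1,p2,p4,p5,p7,p9} splits into {p2,p4,p5,p7,p9} and {p1}.
Split {p2,p4,p5,p7,p9} by δ(·,y) → {p2,p5,p7,p9} and {p4}.
Split {p2,p5,p7,p9} by δ(·,y) → {p2,p5,p9} and {p7}.
On input y, block {p2,p5,p9} splits into {p2,p9} and {p5}.
On input x, block {p6,p8} splits into {p6} and {p8}.
Stable partition: {p2,p9} | {p6} | {p1} | {p4} | {p7} | {p5} | {p8} — 7 equivalence classes.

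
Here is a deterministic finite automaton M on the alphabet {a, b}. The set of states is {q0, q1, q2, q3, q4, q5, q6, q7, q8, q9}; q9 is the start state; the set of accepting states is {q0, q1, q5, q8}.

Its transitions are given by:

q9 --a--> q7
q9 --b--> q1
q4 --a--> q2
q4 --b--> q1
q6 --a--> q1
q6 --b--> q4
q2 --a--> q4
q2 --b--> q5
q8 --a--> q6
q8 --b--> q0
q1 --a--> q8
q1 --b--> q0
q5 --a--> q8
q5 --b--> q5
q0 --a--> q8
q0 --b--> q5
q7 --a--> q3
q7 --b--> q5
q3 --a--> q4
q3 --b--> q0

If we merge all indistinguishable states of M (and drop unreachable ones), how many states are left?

P0 = {q0,q1,q5,q8} | {q2,q3,q4,q6,q7,q9}.
Split {q0,q1,q5,q8} by δ(·,a) → {q0,q1,q5} and {q8}.
Refine {q2,q3,q4,q6,q7,q9} on symbol a: members go to different blocks, giving {q2,q3,q4,q7,q9} and {q6}.
The partition is now stable with 4 blocks: {q0,q1,q5} | {q2,q3,q4,q7,q9} | {q8} | {q6}.

4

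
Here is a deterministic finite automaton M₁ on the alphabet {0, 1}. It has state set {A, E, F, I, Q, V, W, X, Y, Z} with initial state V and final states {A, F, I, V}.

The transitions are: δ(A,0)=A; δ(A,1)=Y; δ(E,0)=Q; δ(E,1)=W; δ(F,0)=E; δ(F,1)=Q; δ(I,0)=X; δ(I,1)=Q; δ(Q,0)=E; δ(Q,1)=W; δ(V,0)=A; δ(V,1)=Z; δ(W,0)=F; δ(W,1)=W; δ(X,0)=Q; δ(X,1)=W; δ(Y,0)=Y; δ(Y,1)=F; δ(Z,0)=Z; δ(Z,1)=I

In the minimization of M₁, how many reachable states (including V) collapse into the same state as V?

2

All states are reachable from the start state.
Initial partition by acceptance: {A,F,I,V} | {E,Q,W,X,Y,Z}.
On input 0, block {A,F,I,V} splits into {F,I} and {A,V}.
Refine {E,Q,W,X,Y,Z} on symbol 0: members go to different blocks, giving {E,Q,X,Y,Z} and {W}.
Split {E,Q,X,Y,Z} by δ(·,1) → {E,Q,X} and {Y,Z}.
The partition is now stable with 5 blocks: {F,I} | {E,Q,X} | {A,V} | {W} | {Y,Z}.
The equivalence class containing V is {A,V}, of size 2.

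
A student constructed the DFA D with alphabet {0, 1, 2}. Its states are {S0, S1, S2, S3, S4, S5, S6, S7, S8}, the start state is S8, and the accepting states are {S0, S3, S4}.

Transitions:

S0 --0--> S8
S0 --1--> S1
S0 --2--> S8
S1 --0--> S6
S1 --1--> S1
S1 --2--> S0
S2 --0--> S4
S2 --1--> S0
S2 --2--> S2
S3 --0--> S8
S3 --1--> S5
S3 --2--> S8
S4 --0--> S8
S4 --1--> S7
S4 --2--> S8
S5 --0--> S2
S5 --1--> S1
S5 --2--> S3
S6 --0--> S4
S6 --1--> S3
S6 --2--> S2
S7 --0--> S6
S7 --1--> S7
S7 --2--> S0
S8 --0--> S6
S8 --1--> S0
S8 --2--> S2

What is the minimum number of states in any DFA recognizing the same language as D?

Every state is reachable, so we keep all 9.
Start with accepting vs non-accepting: {S0,S3,S4} | {S1,S2,S5,S6,S7,S8}.
Refine {S1,S2,S5,S6,S7,S8} on symbol 0: members go to different blocks, giving {S1,S5,S7,S8} and {S2,S6}.
Split {S1,S5,S7,S8} by δ(·,1) → {S1,S5,S7} and {S8}.
No further refinement is possible. Final partition (4 blocks): {S0,S3,S4} | {S1,S5,S7} | {S2,S6} | {S8}.

4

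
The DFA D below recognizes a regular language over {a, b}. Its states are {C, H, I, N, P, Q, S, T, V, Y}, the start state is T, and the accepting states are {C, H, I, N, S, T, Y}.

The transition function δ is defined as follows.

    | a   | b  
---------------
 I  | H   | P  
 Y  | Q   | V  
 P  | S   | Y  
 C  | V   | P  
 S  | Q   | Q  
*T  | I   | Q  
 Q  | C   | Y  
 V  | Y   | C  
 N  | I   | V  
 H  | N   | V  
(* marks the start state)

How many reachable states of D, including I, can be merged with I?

4

All states are reachable from the start state.
Start with accepting vs non-accepting: {C,H,I,N,S,T,Y} | {P,Q,V}.
On input a, block {C,H,I,N,S,T,Y} splits into {H,I,N,T} and {C,S,Y}.
No further refinement is possible. Final partition (3 blocks): {H,I,N,T} | {P,Q,V} | {C,S,Y}.
The equivalence class containing I is {H,I,N,T}, of size 4.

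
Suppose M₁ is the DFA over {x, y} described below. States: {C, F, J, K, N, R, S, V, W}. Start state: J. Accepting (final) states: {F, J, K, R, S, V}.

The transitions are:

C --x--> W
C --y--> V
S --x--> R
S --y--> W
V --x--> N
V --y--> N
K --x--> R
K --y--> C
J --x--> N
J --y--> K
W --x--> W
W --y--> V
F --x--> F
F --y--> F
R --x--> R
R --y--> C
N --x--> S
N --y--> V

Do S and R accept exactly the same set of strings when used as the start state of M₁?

States {F} cannot be reached from the start state, so discard them.
P0 = {J,K,R,S,V} | {C,N,W}.
Split {J,K,R,S,V} by δ(·,x) → {K,R,S} and {J,V}.
Split {C,N,W} by δ(·,x) → {C,W} and {N}.
On input y, block {J,V} splits into {J} and {V}.
Stable partition: {K,R,S} | {C,W} | {J} | {N} | {V} — 5 equivalence classes.
S and R lie in the same block of the stable partition, so they are equivalent — no string distinguishes them.

Yes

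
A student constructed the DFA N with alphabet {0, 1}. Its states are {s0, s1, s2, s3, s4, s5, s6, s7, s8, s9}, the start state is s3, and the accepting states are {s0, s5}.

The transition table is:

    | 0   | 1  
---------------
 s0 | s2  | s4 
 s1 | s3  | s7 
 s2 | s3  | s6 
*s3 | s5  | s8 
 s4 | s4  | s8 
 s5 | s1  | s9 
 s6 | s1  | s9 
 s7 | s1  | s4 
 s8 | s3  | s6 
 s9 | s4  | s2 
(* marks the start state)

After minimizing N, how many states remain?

States {s0} cannot be reached from the start state, so discard them.
Initial partition by acceptance: {s5} | {s1,s2,s3,s4,s6,s7,s8,s9}.
Split {s1,s2,s3,s4,s6,s7,s8,s9} by δ(·,0) → {s1,s2,s4,s6,s7,s8,s9} and {s3}.
Split {s1,s2,s4,s6,s7,s8,s9} by δ(·,0) → {s4,s6,s7,s9} and {s1,s2,s8}.
Refine {s4,s6,s7,s9} on symbol 0: members go to different blocks, giving {s4,s9} and {s6,s7}.
No further refinement is possible. Final partition (5 blocks): {s5} | {s4,s9} | {s3} | {s1,s2,s8} | {s6,s7}.

5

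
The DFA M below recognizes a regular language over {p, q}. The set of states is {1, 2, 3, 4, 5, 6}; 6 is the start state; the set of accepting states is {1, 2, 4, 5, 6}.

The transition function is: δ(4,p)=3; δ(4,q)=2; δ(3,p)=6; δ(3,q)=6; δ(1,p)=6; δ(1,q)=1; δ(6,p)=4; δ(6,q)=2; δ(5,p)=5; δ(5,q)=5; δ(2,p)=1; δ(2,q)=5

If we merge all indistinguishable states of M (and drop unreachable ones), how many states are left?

6

All states are reachable from the start state.
P0 = {1,2,4,5,6} | {3}.
Split {1,2,4,5,6} by δ(·,p) → {1,2,5,6} and {4}.
On input p, block {1,2,5,6} splits into {1,2,5} and {6}.
Split {1,2,5} by δ(·,p) → {2,5} and {1}.
Split {2,5} by δ(·,p) → {2} and {5}.
The partition is now stable with 6 blocks: {2} | {3} | {4} | {6} | {1} | {5}.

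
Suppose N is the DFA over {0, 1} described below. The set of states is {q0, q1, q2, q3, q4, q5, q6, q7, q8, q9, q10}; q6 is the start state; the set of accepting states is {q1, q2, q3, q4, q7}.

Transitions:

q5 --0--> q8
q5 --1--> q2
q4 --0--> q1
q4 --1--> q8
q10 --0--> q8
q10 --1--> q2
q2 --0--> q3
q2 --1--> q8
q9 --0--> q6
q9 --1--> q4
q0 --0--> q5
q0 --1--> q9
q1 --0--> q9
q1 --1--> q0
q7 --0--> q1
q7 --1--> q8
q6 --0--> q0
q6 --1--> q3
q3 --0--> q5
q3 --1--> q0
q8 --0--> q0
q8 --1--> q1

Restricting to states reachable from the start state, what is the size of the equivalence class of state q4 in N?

2

First remove the unreachable states {q7,q10}; 9 states remain.
Initial partition by acceptance: {q1,q2,q3,q4} | {q0,q5,q6,q8,q9}.
Split {q1,q2,q3,q4} by δ(·,0) → {q1,q3} and {q2,q4}.
Refine {q0,q5,q6,q8,q9} on symbol 1: members go to different blocks, giving {q5,q9} and {q6,q8} and {q0}.
The partition is now stable with 5 blocks: {q1,q3} | {q5,q9} | {q2,q4} | {q6,q8} | {q0}.
The equivalence class containing q4 is {q2,q4}, of size 2.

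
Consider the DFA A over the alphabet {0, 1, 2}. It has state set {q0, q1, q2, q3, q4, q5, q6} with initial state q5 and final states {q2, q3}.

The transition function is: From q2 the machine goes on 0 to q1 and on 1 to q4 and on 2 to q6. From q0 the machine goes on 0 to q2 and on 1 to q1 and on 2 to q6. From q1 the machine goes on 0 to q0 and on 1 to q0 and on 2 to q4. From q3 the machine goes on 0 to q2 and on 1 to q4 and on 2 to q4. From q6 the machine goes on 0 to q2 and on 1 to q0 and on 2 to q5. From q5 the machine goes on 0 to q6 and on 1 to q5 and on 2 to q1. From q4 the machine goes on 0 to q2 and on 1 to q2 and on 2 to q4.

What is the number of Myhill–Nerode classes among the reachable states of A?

6

Reachable states from the start: {q0,q1,q2,q4,q5,q6}. Unreachable: {q3} — drop them.
P0 = {q2} | {q0,q1,q4,q5,q6}.
Split {q0,q1,q4,q5,q6} by δ(·,0) → {q0,q4,q6} and {q1,q5}.
Split {q0,q4,q6} by δ(·,1) → {q0} and {q4} and {q6}.
Split {q1,q5} by δ(·,0) → {q1} and {q5}.
The partition is now stable with 6 blocks: {q2} | {q0} | {q1} | {q4} | {q6} | {q5}.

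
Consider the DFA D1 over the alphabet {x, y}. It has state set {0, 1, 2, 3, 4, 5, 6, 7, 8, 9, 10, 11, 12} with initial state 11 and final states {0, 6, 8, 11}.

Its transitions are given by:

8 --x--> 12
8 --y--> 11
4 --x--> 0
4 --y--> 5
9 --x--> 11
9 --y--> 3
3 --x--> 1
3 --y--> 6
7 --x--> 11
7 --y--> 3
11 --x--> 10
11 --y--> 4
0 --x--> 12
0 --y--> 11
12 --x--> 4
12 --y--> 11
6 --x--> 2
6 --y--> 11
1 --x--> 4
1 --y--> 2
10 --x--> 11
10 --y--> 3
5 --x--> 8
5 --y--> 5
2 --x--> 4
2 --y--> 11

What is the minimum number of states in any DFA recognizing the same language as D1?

7

First remove the unreachable states {7,9}; 11 states remain.
P0 = {0,6,8,11} | {1,2,3,4,5,10,12}.
Split {0,6,8,11} by δ(·,y) → {0,6,8} and {11}.
Split {1,2,3,4,5,10,12} by δ(·,x) → {1,2,3,12} and {4,5} and {10}.
Split {1,2,3,12} by δ(·,x) → {1,2,12} and {3}.
Split {1,2,12} by δ(·,y) → {2,12} and {1}.
No further refinement is possible. Final partition (7 blocks): {0,6,8} | {2,12} | {11} | {4,5} | {10} | {3} | {1}.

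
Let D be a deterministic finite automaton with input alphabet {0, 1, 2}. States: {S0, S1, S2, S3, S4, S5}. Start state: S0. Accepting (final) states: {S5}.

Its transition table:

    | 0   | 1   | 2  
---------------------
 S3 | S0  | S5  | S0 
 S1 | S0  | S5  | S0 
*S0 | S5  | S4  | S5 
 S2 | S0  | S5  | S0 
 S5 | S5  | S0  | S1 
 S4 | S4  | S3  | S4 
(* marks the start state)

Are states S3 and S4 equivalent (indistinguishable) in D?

States {S2} cannot be reached from the start state, so discard them.
P0 = {S5} | {S0,S1,S3,S4}.
On input 0, block {S0,S1,S3,S4} splits into {S1,S3,S4} and {S0}.
Refine {S1,S3,S4} on symbol 0: members go to different blocks, giving {S1,S3} and {S4}.
Stable partition: {S5} | {S1,S3} | {S0} | {S4} — 4 equivalence classes.
S3 and S4 end up in different blocks, so they are distinguishable. For instance, the string '1' is accepted from only S3.

No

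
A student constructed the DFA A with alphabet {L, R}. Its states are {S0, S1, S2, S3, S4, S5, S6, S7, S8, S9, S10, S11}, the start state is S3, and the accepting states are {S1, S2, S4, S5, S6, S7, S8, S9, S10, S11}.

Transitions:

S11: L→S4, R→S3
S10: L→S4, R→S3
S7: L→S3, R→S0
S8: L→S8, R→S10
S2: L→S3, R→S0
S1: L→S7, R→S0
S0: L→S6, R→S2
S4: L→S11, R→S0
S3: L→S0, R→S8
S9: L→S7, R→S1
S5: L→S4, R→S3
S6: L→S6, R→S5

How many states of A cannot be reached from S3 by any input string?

BFS from S3 reaches {S0, S2, S3, S4, S5, S6, S8, S10, S11}; the 3 state(s) S1, S7, S9 are never visited.

3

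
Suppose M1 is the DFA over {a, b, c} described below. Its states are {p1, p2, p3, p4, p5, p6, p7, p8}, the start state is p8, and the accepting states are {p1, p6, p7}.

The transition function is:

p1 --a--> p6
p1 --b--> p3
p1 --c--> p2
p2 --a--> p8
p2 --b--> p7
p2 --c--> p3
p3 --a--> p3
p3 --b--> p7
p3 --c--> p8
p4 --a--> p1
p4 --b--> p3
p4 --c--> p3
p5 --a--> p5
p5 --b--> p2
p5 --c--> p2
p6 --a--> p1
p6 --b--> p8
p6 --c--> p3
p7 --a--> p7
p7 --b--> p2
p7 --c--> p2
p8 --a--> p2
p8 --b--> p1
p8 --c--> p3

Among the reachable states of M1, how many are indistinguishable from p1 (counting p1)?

States {p4,p5} cannot be reached from the start state, so discard them.
P0 = {p1,p6,p7} | {p2,p3,p8}.
Stable partition: {p1,p6,p7} | {p2,p3,p8} — 2 equivalence classes.
State p1 belongs to the block {p1,p6,p7}, which has 3 states.

3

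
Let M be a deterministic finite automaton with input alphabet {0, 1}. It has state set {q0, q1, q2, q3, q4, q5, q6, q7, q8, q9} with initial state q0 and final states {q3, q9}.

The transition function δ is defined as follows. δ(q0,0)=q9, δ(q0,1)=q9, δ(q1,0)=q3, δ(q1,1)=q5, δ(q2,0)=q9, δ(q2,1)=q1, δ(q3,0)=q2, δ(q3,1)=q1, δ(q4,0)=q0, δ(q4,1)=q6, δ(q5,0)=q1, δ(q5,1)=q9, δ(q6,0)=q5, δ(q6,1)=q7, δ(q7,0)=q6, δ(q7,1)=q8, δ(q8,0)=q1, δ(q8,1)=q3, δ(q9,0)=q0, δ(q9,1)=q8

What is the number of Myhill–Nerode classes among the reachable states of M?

First remove the unreachable states {q4,q6,q7}; 7 states remain.
Initial partition by acceptance: {q3,q9} | {q0,q1,q2,q5,q8}.
Refine {q0,q1,q2,q5,q8} on symbol 0: members go to different blocks, giving {q0,q1,q2} and {q5,q8}.
Refine {q3,q9} on symbol 1: members go to different blocks, giving {q3} and {q9}.
On input 0, block {q0,q1,q2} splits into {q0,q2} and {q1}.
On input 1, block {q0,q2} splits into {q0} and {q2}.
Split {q5,q8} by δ(·,1) → {q5} and {q8}.
No further refinement is possible. Final partition (7 blocks): {q3} | {q0} | {q5} | {q9} | {q1} | {q2} | {q8}.

7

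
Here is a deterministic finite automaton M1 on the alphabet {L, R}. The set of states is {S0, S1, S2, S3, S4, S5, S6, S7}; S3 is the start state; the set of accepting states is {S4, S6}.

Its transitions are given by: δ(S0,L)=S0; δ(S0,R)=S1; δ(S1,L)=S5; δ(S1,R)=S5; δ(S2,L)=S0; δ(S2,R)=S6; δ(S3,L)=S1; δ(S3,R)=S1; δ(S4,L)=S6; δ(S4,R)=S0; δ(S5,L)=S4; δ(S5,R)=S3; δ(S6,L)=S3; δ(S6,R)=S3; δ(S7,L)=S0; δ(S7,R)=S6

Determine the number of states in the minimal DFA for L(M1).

6

States {S2,S7} cannot be reached from the start state, so discard them.
Start with accepting vs non-accepting: {S4,S6} | {S0,S1,S3,S5}.
On input L, block {S4,S6} splits into {S4} and {S6}.
Refine {S0,S1,S3,S5} on symbol L: members go to different blocks, giving {S0,S1,S3} and {S5}.
On input L, block {S0,S1,S3} splits into {S0,S3} and {S1}.
Split {S0,S3} by δ(·,L) → {S0} and {S3}.
The partition is now stable with 6 blocks: {S4} | {S0} | {S6} | {S5} | {S1} | {S3}.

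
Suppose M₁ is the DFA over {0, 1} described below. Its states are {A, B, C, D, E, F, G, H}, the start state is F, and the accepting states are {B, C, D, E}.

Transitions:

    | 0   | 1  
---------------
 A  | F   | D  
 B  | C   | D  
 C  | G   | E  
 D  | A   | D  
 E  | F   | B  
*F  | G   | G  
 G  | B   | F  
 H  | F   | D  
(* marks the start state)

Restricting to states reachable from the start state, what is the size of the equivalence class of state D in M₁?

First remove the unreachable states {H}; 7 states remain.
P0 = {B,C,D,E} | {A,F,G}.
Refine {B,C,D,E} on symbol 0: members go to different blocks, giving {C,D,E} and {B}.
Refine {C,D,E} on symbol 1: members go to different blocks, giving {C,D} and {E}.
Split {C,D} by δ(·,1) → {C} and {D}.
On input 0, block {A,F,G} splits into {A,F} and {G}.
Refine {A,F} on symbol 0: members go to different blocks, giving {A} and {F}.
No further refinement is possible. Final partition (7 blocks): {C} | {A} | {B} | {E} | {D} | {G} | {F}.
The equivalence class containing D is {D}, of size 1.

1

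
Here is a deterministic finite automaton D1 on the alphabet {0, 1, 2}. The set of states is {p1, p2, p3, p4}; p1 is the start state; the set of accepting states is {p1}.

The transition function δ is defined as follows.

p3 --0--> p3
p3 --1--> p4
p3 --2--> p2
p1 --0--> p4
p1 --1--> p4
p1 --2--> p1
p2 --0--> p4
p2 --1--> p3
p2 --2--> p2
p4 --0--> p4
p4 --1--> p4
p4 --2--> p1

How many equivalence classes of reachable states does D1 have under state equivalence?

2

First remove the unreachable states {p2,p3}; 2 states remain.
Start with accepting vs non-accepting: {p1} | {p4}.
Stable partition: {p1} | {p4} — 2 equivalence classes.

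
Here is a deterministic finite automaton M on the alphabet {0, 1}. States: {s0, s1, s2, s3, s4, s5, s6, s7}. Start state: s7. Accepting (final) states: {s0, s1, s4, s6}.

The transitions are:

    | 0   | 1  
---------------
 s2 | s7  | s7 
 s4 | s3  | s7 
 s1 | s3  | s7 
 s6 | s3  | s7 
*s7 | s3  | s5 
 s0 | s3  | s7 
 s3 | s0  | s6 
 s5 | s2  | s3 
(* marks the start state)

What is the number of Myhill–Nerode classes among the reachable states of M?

First remove the unreachable states {s1,s4}; 6 states remain.
Initial partition by acceptance: {s0,s6} | {s2,s3,s5,s7}.
Refine {s2,s3,s5,s7} on symbol 0: members go to different blocks, giving {s2,s5,s7} and {s3}.
On input 0, block {s2,s5,s7} splits into {s2,s5} and {s7}.
Refine {s2,s5} on symbol 0: members go to different blocks, giving {s2} and {s5}.
No further refinement is possible. Final partition (5 blocks): {s0,s6} | {s2} | {s3} | {s7} | {s5}.

5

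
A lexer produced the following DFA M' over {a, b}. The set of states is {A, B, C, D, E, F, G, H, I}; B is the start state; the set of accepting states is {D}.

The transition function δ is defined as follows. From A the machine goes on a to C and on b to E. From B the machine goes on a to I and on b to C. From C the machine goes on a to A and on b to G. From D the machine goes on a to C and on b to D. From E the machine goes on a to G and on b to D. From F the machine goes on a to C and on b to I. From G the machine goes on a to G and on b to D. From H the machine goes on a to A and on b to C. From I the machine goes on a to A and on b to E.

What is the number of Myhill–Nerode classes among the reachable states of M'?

4

Reachable states from the start: {A,B,C,D,E,G,I}. Unreachable: {F,H} — drop them.
Initial partition by acceptance: {D} | {A,B,C,E,G,I}.
Refine {A,B,C,E,G,I} on symbol b: members go to different blocks, giving {A,B,C,I} and {E,G}.
Refine {A,B,C,I} on symbol b: members go to different blocks, giving {A,C,I} and {B}.
No further refinement is possible. Final partition (4 blocks): {D} | {A,C,I} | {E,G} | {B}.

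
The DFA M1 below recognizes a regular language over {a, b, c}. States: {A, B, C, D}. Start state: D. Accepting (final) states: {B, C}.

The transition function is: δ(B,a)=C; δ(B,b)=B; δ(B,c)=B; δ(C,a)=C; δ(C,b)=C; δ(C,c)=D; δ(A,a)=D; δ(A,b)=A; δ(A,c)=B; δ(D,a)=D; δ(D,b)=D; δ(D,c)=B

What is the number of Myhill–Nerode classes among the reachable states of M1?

3

Reachable states from the start: {B,C,D}. Unreachable: {A} — drop them.
P0 = {B,C} | {D}.
On input c, block {B,C} splits into {B} and {C}.
No further refinement is possible. Final partition (3 blocks): {B} | {D} | {C}.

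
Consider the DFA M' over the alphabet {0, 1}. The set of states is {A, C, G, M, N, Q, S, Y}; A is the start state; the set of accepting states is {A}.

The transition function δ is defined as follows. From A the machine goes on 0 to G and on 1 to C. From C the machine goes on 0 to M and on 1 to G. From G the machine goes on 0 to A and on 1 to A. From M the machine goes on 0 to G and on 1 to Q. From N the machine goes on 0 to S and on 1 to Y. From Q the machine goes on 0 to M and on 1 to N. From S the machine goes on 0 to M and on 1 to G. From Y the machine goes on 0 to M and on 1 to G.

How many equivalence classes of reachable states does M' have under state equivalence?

P0 = {A} | {C,G,M,N,Q,S,Y}.
Split {C,G,M,N,Q,S,Y} by δ(·,0) → {C,M,N,Q,S,Y} and {G}.
On input 0, block {C,M,N,Q,S,Y} splits into {C,N,Q,S,Y} and {M}.
Refine {C,N,Q,S,Y} on symbol 0: members go to different blocks, giving {C,Q,S,Y} and {N}.
On input 1, block {C,Q,S,Y} splits into {C,S,Y} and {Q}.
Stable partition: {A} | {C,S,Y} | {G} | {M} | {N} | {Q} — 6 equivalence classes.

6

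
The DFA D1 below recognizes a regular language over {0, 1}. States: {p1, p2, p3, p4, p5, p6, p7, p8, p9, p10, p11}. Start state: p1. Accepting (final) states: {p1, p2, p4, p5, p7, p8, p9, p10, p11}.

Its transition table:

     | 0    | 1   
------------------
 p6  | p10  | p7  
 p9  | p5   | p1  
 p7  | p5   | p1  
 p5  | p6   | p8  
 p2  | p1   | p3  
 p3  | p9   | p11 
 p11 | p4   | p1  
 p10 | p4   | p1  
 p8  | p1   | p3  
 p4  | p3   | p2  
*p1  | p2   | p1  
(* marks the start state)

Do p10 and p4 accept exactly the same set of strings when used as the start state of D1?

Every state is reachable, so we keep all 11.
P0 = {p1,p2,p4,p5,p7,p8,p9,p10,p11} | {p3,p6}.
On input 0, block {p1,p2,p4,p5,p7,p8,p9,p10,p11} splits into {p1,p2,p7,p8,p9,p10,p11} and {p4,p5}.
Split {p1,p2,p7,p8,p9,p10,p11} by δ(·,0) → {p7,p9,p10,p11} and {p1,p2,p8}.
On input 1, block {p1,p2,p8} splits into {p2,p8} and {p1}.
The partition is now stable with 5 blocks: {p7,p9,p10,p11} | {p3,p6} | {p4,p5} | {p2,p8} | {p1}.
p10 and p4 end up in different blocks, so they are distinguishable. For instance, the string '0' is accepted from only p10.

No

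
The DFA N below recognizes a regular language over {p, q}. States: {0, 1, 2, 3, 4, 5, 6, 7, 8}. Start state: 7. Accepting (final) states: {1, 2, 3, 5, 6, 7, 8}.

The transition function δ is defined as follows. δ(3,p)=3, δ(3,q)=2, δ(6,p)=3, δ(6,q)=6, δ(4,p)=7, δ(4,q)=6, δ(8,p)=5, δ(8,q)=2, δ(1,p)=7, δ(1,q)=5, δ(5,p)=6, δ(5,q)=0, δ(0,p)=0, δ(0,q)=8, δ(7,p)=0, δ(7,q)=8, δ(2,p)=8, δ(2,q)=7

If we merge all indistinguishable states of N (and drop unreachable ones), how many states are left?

7

Reachable states from the start: {0,2,3,5,6,7,8}. Unreachable: {1,4} — drop them.
Start with accepting vs non-accepting: {2,3,5,6,7,8} | {0}.
Split {2,3,5,6,7,8} by δ(·,p) → {2,3,5,6,8} and {7}.
Refine {2,3,5,6,8} on symbol q: members go to different blocks, giving {3,6,8} and {2} and {5}.
Split {3,6,8} by δ(·,p) → {3,6} and {8}.
On input q, block {3,6} splits into {3} and {6}.
The partition is now stable with 7 blocks: {3} | {0} | {7} | {2} | {5} | {8} | {6}.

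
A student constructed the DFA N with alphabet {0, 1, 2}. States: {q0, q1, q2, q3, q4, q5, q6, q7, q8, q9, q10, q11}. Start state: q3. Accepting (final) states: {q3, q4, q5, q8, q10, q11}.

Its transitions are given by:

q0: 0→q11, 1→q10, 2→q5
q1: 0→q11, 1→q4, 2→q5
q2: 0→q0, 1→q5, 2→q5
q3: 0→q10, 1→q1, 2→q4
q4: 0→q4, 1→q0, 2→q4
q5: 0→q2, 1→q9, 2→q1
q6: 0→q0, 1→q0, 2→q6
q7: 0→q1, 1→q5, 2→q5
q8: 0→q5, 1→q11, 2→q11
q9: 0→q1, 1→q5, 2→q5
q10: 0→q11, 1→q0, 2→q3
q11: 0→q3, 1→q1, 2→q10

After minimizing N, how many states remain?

First remove the unreachable states {q6,q7,q8}; 9 states remain.
Start with accepting vs non-accepting: {q3,q4,q5,q10,q11} | {q0,q1,q2,q9}.
Split {q3,q4,q5,q10,q11} by δ(·,0) → {q3,q4,q10,q11} and {q5}.
On input 0, block {q0,q1,q2,q9} splits into {q0,q1} and {q2,q9}.
Stable partition: {q3,q4,q10,q11} | {q0,q1} | {q5} | {q2,q9} — 4 equivalence classes.

4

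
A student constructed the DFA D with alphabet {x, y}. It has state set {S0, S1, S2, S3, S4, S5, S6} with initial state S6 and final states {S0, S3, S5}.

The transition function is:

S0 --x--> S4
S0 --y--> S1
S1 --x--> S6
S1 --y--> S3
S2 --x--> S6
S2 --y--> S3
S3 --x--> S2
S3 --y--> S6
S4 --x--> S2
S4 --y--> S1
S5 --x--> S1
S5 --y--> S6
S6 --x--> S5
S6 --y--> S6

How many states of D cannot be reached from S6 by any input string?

2

Starting at S6 and following transitions, the reachable set is {S1, S2, S3, S5, S6}. That leaves S0, S4 unreachable — 2 in total.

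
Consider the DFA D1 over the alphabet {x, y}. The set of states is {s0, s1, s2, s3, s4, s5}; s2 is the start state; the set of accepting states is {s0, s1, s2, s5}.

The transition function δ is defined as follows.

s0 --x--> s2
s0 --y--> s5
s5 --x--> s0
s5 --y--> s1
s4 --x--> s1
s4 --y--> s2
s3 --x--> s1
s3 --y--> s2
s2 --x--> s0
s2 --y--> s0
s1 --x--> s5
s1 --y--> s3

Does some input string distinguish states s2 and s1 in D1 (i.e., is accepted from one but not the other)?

States {s4} cannot be reached from the start state, so discard them.
P0 = {s0,s1,s2,s5} | {s3}.
Refine {s0,s1,s2,s5} on symbol y: members go to different blocks, giving {s0,s2,s5} and {s1}.
Split {s0,s2,s5} by δ(·,y) → {s0,s2} and {s5}.
Split {s0,s2} by δ(·,y) → {s0} and {s2}.
Stable partition: {s0} | {s3} | {s1} | {s5} | {s2} — 5 equivalence classes.
s2 and s1 end up in different blocks, so they are distinguishable. For instance, the string 'y' is accepted from only s2.

Yes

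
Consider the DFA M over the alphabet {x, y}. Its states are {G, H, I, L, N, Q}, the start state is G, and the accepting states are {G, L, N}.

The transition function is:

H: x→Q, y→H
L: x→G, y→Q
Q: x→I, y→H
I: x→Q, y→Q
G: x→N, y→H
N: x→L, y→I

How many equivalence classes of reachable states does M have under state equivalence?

P0 = {G,L,N} | {H,I,Q}.
Stable partition: {G,L,N} | {H,I,Q} — 2 equivalence classes.

2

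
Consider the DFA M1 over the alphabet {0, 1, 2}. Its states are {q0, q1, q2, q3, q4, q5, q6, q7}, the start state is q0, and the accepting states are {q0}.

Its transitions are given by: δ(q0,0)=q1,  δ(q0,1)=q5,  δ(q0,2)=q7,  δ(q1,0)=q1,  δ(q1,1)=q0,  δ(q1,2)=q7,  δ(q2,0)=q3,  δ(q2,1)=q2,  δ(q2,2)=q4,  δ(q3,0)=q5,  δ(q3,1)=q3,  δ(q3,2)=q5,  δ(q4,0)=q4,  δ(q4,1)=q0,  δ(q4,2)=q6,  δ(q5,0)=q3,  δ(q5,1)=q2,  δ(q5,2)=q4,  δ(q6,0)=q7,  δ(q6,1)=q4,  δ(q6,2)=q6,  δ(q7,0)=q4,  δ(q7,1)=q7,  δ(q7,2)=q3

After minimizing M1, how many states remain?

P0 = {q0} | {q1,q2,q3,q4,q5,q6,q7}.
On input 1, block {q1,q2,q3,q4,q5,q6,q7} splits into {q2,q3,q5,q6,q7} and {q1,q4}.
Refine {q2,q3,q5,q6,q7} on symbol 0: members go to different blocks, giving {q2,q3,q5,q6} and {q7}.
Split {q2,q3,q5,q6} by δ(·,0) → {q2,q3,q5} and {q6}.
Split {q2,q3,q5} by δ(·,2) → {q2,q5} and {q3}.
On input 2, block {q1,q4} splits into {q1} and {q4}.
No further refinement is possible. Final partition (7 blocks): {q0} | {q2,q5} | {q1} | {q7} | {q6} | {q3} | {q4}.

7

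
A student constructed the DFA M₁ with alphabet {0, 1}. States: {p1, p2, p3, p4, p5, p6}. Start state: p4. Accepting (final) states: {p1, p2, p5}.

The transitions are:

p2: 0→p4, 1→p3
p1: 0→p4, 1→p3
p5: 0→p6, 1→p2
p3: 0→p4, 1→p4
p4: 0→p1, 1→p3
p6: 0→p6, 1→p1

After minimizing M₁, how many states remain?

First remove the unreachable states {p2,p5,p6}; 3 states remain.
P0 = {p1} | {p3,p4}.
Refine {p3,p4} on symbol 0: members go to different blocks, giving {p3} and {p4}.
Stable partition: {p1} | {p3} | {p4} — 3 equivalence classes.

3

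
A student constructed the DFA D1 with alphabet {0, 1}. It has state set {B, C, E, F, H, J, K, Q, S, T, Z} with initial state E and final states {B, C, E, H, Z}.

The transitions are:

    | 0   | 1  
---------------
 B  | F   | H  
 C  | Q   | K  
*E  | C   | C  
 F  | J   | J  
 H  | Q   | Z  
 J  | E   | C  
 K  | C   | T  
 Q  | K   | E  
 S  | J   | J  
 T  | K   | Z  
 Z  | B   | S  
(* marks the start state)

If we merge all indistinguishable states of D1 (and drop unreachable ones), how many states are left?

10

Start with accepting vs non-accepting: {B,C,E,H,Z} | {F,J,K,Q,S,T}.
Refine {B,C,E,H,Z} on symbol 0: members go to different blocks, giving {B,C,H} and {E,Z}.
Split {B,C,H} by δ(·,1) → {H} and {B} and {C}.
Refine {F,J,K,Q,S,T} on symbol 0: members go to different blocks, giving {F,Q,S,T} and {J} and {K}.
Refine {F,Q,S,T} on symbol 0: members go to different blocks, giving {F,S} and {Q,T}.
On input 0, block {E,Z} splits into {Z} and {E}.
On input 1, block {Q,T} splits into {Q} and {T}.
No further refinement is possible. Final partition (10 blocks): {H} | {F,S} | {Z} | {B} | {C} | {J} | {K} | {Q} | {E} | {T}.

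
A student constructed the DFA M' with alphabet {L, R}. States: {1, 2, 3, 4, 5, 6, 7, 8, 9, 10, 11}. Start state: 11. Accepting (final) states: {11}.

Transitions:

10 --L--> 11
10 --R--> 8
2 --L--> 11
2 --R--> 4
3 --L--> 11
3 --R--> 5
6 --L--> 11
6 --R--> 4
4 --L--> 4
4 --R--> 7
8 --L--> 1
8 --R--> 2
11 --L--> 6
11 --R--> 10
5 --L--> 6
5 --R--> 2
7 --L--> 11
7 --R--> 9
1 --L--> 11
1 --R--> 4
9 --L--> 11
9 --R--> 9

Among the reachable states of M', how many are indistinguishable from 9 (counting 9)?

2

First remove the unreachable states {3,5}; 9 states remain.
P0 = {11} | {1,2,4,6,7,8,9,10}.
On input L, block {1,2,4,6,7,8,9,10} splits into {1,2,6,7,9,10} and {4,8}.
On input R, block {1,2,6,7,9,10} splits into {1,2,6,10} and {7,9}.
Split {4,8} by δ(·,L) → {4} and {8}.
Split {1,2,6,10} by δ(·,R) → {1,2,6} and {10}.
Stable partition: {11} | {1,2,6} | {4} | {7,9} | {8} | {10} — 6 equivalence classes.
State 9 belongs to the block {7,9}, which has 2 states.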